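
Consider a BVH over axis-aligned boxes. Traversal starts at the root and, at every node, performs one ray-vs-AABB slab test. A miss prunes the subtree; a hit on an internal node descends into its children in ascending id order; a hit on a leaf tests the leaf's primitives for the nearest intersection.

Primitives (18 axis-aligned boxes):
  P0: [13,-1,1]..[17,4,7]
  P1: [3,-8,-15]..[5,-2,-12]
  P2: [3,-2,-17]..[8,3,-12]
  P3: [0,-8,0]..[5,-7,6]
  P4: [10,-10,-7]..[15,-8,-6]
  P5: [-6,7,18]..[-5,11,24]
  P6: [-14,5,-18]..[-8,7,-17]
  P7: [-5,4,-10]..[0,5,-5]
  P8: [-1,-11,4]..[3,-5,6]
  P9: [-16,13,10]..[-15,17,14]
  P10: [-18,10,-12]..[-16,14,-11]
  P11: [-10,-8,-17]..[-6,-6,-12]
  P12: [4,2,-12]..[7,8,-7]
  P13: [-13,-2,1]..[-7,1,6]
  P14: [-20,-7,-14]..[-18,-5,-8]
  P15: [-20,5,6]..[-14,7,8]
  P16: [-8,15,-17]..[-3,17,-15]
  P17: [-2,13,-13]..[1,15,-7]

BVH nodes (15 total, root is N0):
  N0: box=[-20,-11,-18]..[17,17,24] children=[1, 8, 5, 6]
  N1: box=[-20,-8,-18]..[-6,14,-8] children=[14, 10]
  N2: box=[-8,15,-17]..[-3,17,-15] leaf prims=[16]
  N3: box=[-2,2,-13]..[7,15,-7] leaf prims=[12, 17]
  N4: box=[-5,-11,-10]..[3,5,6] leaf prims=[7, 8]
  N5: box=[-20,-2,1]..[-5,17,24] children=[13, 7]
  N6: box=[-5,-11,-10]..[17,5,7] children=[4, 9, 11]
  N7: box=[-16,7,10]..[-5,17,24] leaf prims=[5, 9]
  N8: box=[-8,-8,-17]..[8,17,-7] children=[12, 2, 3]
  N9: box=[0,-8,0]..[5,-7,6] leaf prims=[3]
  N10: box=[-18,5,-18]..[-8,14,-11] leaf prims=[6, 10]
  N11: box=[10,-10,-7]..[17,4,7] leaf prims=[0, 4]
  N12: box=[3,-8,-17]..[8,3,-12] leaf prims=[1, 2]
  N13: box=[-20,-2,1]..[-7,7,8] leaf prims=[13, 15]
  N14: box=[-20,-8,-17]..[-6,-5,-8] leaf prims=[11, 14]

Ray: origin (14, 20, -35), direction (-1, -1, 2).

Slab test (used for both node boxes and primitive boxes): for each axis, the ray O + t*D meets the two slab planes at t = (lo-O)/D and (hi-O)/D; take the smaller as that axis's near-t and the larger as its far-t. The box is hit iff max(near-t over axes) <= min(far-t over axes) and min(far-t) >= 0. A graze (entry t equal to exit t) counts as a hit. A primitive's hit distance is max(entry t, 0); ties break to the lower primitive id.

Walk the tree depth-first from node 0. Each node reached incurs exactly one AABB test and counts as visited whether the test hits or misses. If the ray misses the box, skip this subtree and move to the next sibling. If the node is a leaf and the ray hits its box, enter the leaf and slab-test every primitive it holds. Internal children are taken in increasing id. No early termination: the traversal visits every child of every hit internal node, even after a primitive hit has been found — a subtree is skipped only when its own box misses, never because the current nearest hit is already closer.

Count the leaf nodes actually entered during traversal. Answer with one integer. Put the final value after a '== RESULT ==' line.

Walk:
N0 x:[-3,34] y:[3,31] z:[17/2,59/2] -> hit [17/2,59/2], descend [1, 5, 6, 8]
  N1 x:[20,34] y:[6,28] z:[17/2,27/2] -> miss, prune
  N5 x:[19,34] y:[3,22] z:[18,59/2] -> hit [19,22], descend [7, 13]
    N7 x:[19,30] y:[3,13] z:[45/2,59/2] -> miss, prune
    N13 x:[21,34] y:[13,22] z:[18,43/2] -> hit [21,43/2] leaf, test {P13(miss), P15(miss)}
  N6 x:[-3,19] y:[15,31] z:[25/2,21] -> hit [15,19], descend [4, 9, 11]
    N4 x:[11,19] y:[15,31] z:[25/2,41/2] -> hit [15,19] leaf, test {P7@t=15, P8(miss)}
    N9 x:[9,14] y:[27,28] z:[35/2,41/2] -> miss, prune
    N11 x:[-3,4] y:[16,30] z:[14,21] -> miss, prune
  N8 x:[6,22] y:[3,28] z:[9,14] -> hit [9,14], descend [2, 3, 12]
    N2 x:[17,22] y:[3,5] z:[9,10] -> miss, prune
    N3 x:[7,16] y:[5,18] z:[11,14] -> hit [11,14] leaf, test {P12(miss), P17(miss)}
    N12 x:[6,11] y:[17,28] z:[9,23/2] -> miss, prune

13 AABB tests over nodes [0, 1, 5, 7, 13, 6, 4, 9, 11, 8, 2, 3, 12]; 3 leaves entered; closest P7.

== RESULT ==
3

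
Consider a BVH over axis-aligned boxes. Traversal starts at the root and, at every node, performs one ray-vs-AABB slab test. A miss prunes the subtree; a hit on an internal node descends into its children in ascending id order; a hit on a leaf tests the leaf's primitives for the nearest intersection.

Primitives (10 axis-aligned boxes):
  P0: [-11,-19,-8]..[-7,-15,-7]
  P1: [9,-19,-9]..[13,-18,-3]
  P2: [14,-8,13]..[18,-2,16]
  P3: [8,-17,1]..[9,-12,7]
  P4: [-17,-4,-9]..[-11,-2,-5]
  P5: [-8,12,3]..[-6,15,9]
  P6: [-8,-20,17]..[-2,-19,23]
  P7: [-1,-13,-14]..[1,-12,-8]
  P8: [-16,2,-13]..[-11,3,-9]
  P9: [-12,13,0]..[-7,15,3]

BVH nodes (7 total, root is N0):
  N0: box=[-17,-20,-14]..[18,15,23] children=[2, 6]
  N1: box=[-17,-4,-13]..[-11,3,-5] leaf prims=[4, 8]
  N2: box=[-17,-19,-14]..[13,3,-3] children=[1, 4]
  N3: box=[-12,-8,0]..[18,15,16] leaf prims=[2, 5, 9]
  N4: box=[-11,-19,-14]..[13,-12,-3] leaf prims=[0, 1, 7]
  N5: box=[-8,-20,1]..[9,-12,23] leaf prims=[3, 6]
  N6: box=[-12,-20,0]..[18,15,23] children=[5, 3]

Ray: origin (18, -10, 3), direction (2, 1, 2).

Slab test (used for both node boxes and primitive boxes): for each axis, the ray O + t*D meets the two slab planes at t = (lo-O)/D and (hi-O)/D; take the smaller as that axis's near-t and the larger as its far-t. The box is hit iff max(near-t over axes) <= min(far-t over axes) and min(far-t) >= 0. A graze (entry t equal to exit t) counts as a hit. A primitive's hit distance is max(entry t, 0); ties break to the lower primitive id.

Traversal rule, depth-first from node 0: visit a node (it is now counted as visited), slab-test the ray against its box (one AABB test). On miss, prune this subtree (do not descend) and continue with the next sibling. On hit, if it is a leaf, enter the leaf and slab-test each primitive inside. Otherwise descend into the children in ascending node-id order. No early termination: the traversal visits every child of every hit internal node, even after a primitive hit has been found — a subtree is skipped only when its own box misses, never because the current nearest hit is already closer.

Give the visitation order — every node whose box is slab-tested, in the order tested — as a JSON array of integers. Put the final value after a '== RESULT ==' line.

Trace the traversal:
N0 x:[-35/2,0] y:[-10,25] z:[-17/2,10] -> hit [-17/2,0], descend [2, 6]
  N2 x:[-35/2,-5/2] y:[-9,13] z:[-17/2,-3] -> miss, prune
  N6 x:[-15,0] y:[-10,25] z:[-3/2,10] -> hit [-3/2,0], descend [3, 5]
    N3 x:[-15,0] y:[2,25] z:[-3/2,13/2] -> miss, prune
    N5 x:[-13,-9/2] y:[-10,-2] z:[-1,10] -> miss, prune

Summary -> nodes [0, 2, 6, 3, 5]; box-tests=5; leaf-entries=0; first=miss

== RESULT ==
[0, 2, 6, 3, 5]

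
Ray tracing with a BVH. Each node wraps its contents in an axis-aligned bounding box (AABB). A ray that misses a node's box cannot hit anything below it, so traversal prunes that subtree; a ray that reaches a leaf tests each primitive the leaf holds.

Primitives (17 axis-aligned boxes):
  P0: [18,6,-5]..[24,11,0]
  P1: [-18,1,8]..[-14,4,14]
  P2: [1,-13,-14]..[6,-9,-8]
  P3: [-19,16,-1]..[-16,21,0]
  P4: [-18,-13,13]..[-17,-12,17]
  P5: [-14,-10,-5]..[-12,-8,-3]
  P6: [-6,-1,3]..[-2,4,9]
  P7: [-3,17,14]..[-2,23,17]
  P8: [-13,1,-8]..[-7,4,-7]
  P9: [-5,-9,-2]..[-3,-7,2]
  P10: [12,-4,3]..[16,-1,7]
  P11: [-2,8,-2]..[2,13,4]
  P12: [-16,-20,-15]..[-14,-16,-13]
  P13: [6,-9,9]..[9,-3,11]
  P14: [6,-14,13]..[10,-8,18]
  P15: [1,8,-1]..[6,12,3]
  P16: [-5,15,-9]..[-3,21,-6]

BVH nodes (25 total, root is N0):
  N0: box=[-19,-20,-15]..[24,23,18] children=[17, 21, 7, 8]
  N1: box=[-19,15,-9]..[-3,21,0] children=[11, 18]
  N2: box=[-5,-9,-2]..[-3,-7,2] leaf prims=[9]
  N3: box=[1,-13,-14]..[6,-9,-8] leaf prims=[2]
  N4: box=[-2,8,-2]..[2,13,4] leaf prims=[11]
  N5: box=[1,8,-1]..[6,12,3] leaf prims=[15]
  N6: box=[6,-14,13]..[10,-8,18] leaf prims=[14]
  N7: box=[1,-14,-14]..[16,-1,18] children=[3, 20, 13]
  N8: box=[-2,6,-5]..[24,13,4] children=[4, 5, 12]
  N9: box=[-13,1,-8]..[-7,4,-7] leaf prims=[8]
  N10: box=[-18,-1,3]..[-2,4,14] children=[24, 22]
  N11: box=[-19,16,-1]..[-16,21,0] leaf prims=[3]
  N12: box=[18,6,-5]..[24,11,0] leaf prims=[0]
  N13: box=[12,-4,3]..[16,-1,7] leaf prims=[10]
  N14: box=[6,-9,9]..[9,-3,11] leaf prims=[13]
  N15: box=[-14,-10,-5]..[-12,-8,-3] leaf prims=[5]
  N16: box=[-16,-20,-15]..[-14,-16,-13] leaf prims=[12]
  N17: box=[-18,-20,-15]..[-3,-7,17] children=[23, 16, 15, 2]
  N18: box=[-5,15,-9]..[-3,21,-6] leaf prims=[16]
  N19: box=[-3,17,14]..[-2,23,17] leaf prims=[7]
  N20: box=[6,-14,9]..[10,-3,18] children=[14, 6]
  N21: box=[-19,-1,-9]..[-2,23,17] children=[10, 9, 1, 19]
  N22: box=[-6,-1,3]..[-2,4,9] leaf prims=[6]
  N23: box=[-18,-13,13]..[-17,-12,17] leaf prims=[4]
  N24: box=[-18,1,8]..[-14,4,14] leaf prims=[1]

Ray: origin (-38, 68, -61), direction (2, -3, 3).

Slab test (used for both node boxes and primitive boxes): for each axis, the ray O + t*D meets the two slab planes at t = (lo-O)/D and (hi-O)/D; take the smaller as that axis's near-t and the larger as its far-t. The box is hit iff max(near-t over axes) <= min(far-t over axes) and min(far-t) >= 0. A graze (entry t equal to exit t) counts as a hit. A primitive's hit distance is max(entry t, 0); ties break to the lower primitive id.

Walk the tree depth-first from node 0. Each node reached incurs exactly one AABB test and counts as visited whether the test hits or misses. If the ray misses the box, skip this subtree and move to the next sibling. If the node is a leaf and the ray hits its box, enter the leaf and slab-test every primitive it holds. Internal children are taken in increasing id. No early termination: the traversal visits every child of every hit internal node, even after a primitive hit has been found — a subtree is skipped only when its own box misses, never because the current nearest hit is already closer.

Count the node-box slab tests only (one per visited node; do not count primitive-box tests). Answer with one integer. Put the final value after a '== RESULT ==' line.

Walk:
N0 x:[19/2,31] y:[15,88/3] z:[46/3,79/3] -> hit [46/3,79/3], descend [7, 8, 17, 21]
  N7 x:[39/2,27] y:[23,82/3] z:[47/3,79/3] -> hit [23,79/3], descend [3, 13, 20]
    N3 x:[39/2,22] y:[77/3,27] z:[47/3,53/3] -> miss, prune
    N13 x:[25,27] y:[23,24] z:[64/3,68/3] -> miss, prune
    N20 x:[22,24] y:[71/3,82/3] z:[70/3,79/3] -> hit [71/3,24], descend [6, 14]
      N6 x:[22,24] y:[76/3,82/3] z:[74/3,79/3] -> miss, prune
      N14 x:[22,47/2] y:[71/3,77/3] z:[70/3,24] -> miss, prune
  N8 x:[18,31] y:[55/3,62/3] z:[56/3,65/3] -> hit [56/3,62/3], descend [4, 5, 12]
    N4 x:[18,20] y:[55/3,20] z:[59/3,65/3] -> hit [59/3,20] leaf, test {P11@t=59/3}
    N5 x:[39/2,22] y:[56/3,20] z:[20,64/3] -> hit [20,20] leaf, test {P15@t=20}
    N12 x:[28,31] y:[19,62/3] z:[56/3,61/3] -> miss, prune
  N17 x:[10,35/2] y:[25,88/3] z:[46/3,26] -> miss, prune
  N21 x:[19/2,18] y:[15,23] z:[52/3,26] -> hit [52/3,18], descend [1, 9, 10, 19]
    N1 x:[19/2,35/2] y:[47/3,53/3] z:[52/3,61/3] -> hit [52/3,35/2], descend [11, 18]
      N11 x:[19/2,11] y:[47/3,52/3] z:[20,61/3] -> miss, prune
      N18 x:[33/2,35/2] y:[47/3,53/3] z:[52/3,55/3] -> hit [52/3,35/2] leaf, test {P16@t=52/3}
    N9 x:[25/2,31/2] y:[64/3,67/3] z:[53/3,18] -> miss, prune
    N10 x:[10,18] y:[64/3,23] z:[64/3,25] -> miss, prune
    N19 x:[35/2,18] y:[15,17] z:[25,26] -> miss, prune

Visited [0, 7, 3, 13, 20, 6, 14, 8, 4, 5, 12, 17, 21, 1, 11, 18, 9, 10, 19]. Tests: 19 box, 3 leaf. Nearest: P16.

== RESULT ==
19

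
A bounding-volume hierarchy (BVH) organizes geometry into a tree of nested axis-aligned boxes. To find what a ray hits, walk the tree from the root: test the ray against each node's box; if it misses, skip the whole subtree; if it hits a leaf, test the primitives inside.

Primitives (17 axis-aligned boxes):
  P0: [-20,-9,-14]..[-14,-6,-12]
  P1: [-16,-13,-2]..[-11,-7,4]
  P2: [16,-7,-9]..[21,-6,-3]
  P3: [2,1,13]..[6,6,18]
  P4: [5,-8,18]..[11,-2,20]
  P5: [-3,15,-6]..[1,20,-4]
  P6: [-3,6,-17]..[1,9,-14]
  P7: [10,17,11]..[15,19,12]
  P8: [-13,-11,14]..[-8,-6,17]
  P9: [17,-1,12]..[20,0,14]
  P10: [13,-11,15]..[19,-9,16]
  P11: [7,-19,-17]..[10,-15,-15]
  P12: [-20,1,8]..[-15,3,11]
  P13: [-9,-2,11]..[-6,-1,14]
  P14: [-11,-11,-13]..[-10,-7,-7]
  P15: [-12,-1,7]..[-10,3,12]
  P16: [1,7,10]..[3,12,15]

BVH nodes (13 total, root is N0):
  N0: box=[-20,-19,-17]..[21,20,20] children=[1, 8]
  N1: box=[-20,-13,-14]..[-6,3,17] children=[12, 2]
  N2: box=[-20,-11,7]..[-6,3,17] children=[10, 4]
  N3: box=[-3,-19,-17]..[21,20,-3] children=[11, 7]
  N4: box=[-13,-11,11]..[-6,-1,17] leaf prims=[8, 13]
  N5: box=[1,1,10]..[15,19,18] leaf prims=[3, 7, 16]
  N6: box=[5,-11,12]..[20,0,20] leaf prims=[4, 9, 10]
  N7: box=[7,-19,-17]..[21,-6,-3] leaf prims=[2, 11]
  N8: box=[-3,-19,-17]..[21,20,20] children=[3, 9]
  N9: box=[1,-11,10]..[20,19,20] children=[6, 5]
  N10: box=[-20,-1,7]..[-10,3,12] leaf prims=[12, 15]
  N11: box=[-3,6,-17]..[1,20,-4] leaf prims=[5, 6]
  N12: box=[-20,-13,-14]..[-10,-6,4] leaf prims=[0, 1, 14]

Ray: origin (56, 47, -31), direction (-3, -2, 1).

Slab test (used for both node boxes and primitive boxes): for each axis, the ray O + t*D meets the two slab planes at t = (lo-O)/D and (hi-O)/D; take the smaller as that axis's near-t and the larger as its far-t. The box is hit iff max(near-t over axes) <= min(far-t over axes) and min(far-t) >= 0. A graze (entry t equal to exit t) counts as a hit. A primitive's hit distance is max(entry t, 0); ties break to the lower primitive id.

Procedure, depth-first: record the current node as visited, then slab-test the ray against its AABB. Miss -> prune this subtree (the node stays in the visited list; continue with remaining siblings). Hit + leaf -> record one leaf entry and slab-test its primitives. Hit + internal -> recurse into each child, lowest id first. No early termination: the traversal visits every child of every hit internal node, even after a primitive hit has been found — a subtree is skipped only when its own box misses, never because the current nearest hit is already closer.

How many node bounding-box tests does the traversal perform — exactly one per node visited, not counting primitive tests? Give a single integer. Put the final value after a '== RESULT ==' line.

Traverse from the root:
N0 x:[35/3,76/3] y:[27/2,33] z:[14,51] -> hit [14,76/3], descend [1, 8]
  N1 x:[62/3,76/3] y:[22,30] z:[17,48] -> hit [22,76/3], descend [2, 12]
    N2 x:[62/3,76/3] y:[22,29] z:[38,48] -> miss, prune
    N12 x:[22,76/3] y:[53/2,30] z:[17,35] -> miss, prune
  N8 x:[35/3,59/3] y:[27/2,33] z:[14,51] -> hit [14,59/3], descend [3, 9]
    N3 x:[35/3,59/3] y:[27/2,33] z:[14,28] -> hit [14,59/3], descend [7, 11]
      N7 x:[35/3,49/3] y:[53/2,33] z:[14,28] -> miss, prune
      N11 x:[55/3,59/3] y:[27/2,41/2] z:[14,27] -> hit [55/3,59/3] leaf, test {P5(miss), P6(miss)}
    N9 x:[12,55/3] y:[14,29] z:[41,51] -> miss, prune

9 AABB tests over nodes [0, 1, 2, 12, 8, 3, 7, 11, 9]; 1 leaf entered; closest miss.

== RESULT ==
9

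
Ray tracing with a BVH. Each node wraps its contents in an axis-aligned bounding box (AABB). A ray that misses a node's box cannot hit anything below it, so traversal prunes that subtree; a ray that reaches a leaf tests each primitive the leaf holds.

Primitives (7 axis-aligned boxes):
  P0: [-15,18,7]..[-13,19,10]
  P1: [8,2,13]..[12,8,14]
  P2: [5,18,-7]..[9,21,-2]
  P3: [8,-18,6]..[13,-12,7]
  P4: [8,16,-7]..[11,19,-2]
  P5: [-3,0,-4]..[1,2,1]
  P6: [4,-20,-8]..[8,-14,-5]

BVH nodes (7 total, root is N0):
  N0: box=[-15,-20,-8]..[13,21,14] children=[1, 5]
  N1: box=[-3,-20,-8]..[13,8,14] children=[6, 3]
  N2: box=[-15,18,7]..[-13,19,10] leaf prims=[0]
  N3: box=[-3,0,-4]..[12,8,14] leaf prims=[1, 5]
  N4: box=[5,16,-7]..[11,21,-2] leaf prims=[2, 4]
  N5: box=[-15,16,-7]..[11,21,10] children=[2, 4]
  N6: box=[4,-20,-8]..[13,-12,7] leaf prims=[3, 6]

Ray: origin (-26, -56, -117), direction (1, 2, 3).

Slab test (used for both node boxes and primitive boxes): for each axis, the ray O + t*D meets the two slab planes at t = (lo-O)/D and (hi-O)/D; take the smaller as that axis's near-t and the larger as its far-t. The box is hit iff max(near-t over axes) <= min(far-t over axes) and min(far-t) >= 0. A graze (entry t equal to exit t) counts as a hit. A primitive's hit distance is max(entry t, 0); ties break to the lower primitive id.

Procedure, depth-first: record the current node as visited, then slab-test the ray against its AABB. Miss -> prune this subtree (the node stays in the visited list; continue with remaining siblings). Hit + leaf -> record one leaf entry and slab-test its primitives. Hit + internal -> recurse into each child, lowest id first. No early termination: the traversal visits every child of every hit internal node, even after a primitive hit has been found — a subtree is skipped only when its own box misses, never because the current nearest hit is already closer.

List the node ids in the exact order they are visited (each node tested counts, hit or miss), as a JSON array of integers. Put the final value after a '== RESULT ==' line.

Walk:
N0 x:[11,39] y:[18,77/2] z:[109/3,131/3] -> hit [109/3,77/2], descend [1, 5]
  N1 x:[23,39] y:[18,32] z:[109/3,131/3] -> miss, prune
  N5 x:[11,37] y:[36,77/2] z:[110/3,127/3] -> hit [110/3,37], descend [2, 4]
    N2 x:[11,13] y:[37,75/2] z:[124/3,127/3] -> miss, prune
    N4 x:[31,37] y:[36,77/2] z:[110/3,115/3] -> hit [110/3,37] leaf, test {P2(miss), P4@t=110/3}

order=[0, 1, 5, 2, 4]  |boxes|=5  |leaves|=1  hit=P4

== RESULT ==
[0, 1, 5, 2, 4]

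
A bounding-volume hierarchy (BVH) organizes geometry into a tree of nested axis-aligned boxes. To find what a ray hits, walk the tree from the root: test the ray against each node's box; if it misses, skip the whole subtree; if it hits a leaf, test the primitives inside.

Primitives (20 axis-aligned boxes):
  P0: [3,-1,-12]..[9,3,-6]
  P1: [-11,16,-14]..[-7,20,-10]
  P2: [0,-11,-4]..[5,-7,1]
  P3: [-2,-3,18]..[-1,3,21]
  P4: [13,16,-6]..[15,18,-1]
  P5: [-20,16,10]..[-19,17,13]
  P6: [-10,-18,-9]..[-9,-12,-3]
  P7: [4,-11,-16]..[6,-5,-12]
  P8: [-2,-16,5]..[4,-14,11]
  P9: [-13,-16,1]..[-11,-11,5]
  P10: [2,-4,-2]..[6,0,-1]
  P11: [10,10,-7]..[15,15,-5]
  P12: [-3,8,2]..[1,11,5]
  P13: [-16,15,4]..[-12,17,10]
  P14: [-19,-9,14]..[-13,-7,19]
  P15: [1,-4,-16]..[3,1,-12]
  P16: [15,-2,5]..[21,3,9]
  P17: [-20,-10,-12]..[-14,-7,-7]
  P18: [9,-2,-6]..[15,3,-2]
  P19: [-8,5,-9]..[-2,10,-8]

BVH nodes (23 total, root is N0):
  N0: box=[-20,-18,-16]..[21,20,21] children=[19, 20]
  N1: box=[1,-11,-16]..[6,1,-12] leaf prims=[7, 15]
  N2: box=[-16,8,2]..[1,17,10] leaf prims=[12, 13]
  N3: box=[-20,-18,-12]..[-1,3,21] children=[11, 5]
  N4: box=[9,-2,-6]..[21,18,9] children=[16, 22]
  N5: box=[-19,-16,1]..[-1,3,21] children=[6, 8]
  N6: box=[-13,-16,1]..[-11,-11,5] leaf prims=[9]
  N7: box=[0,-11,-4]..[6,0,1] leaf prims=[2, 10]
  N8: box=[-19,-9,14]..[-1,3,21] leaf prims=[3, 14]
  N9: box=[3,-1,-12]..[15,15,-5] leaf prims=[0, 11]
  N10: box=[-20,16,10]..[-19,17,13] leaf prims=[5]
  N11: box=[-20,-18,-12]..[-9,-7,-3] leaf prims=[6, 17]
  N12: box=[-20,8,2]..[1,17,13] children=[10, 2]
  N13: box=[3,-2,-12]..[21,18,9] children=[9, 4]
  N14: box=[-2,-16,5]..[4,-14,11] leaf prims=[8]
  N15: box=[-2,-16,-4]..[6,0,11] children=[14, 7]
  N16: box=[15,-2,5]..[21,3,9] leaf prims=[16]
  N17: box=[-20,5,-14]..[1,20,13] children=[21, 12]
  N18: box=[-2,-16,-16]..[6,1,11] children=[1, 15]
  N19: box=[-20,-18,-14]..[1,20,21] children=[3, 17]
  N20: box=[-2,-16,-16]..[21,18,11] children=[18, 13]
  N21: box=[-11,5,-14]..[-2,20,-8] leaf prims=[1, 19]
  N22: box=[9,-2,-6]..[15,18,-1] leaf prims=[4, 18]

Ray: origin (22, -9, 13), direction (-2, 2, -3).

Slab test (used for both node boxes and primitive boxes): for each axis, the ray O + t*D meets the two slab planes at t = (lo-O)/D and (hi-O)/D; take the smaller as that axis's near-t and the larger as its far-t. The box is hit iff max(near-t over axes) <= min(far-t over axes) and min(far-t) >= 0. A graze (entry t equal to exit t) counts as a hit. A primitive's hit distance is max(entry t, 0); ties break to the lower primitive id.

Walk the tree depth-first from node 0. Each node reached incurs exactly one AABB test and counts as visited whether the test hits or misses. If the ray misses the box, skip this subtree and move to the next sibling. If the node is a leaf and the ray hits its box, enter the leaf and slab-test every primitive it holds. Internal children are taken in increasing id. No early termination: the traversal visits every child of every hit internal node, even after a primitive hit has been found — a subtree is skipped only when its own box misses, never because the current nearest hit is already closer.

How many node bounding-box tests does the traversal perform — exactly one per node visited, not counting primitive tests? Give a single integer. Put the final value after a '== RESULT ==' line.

Walk:
N0 x:[1/2,21] y:[-9/2,29/2] z:[-8/3,29/3] -> hit [1/2,29/3], descend [19, 20]
  N19 x:[21/2,21] y:[-9/2,29/2] z:[-8/3,9] -> miss, prune
  N20 x:[1/2,12] y:[-7/2,27/2] z:[2/3,29/3] -> hit [2/3,29/3], descend [13, 18]
    N13 x:[1/2,19/2] y:[7/2,27/2] z:[4/3,25/3] -> hit [7/2,25/3], descend [4, 9]
      N4 x:[1/2,13/2] y:[7/2,27/2] z:[4/3,19/3] -> hit [7/2,19/3], descend [16, 22]
        N16 x:[1/2,7/2] y:[7/2,6] z:[4/3,8/3] -> miss, prune
        N22 x:[7/2,13/2] y:[7/2,27/2] z:[14/3,19/3] -> hit [14/3,19/3] leaf, test {P4(miss), P18@t=5}
      N9 x:[7/2,19/2] y:[4,12] z:[6,25/3] -> hit [6,25/3] leaf, test {P0(miss), P11(miss)}
    N18 x:[8,12] y:[-7/2,5] z:[2/3,29/3] -> miss, prune

Summary -> nodes [0, 19, 20, 13, 4, 16, 22, 9, 18]; box-tests=9; leaf-entries=2; first=P18

== RESULT ==
9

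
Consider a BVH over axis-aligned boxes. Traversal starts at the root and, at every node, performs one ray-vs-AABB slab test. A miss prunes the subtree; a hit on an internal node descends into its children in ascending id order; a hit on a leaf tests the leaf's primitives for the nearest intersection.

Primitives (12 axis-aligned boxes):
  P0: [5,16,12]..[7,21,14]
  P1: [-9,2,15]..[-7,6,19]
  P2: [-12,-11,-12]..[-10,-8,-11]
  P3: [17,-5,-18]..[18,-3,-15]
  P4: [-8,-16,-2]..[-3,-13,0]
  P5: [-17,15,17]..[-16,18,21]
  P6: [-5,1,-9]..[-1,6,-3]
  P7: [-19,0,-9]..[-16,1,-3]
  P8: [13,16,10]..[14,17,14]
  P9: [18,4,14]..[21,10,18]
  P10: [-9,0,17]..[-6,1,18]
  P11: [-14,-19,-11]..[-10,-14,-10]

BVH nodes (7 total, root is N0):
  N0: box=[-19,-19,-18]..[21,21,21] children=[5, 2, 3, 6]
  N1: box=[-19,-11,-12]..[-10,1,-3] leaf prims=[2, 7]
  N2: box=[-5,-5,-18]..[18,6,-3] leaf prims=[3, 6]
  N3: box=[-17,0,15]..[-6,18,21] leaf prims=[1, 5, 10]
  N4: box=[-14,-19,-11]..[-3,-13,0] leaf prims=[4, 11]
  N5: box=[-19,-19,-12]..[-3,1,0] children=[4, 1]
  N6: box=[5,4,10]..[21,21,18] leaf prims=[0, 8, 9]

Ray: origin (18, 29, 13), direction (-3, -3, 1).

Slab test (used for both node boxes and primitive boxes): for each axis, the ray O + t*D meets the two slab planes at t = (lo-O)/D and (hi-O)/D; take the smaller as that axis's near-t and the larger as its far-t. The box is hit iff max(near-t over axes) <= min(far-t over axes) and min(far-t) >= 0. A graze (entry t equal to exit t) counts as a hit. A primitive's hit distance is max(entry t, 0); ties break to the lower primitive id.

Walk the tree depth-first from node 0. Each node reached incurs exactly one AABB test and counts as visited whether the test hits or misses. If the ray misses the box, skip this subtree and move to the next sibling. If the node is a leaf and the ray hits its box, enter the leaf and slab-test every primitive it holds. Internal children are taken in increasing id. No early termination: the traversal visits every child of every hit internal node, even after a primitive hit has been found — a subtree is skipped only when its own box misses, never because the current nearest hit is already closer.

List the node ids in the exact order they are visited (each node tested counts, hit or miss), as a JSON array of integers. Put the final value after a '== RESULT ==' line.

Trace the traversal:
N0 x:[-1,37/3] y:[8/3,16] z:[-31,8] -> hit [8/3,8], descend [2, 3, 5, 6]
  N2 x:[0,23/3] y:[23/3,34/3] z:[-31,-16] -> miss, prune
  N3 x:[8,35/3] y:[11/3,29/3] z:[2,8] -> hit [8,8] leaf, test {P1(miss), P5(miss), P10(miss)}
  N5 x:[7,37/3] y:[28/3,16] z:[-25,-13] -> miss, prune
  N6 x:[-1,13/3] y:[8/3,25/3] z:[-3,5] -> hit [8/3,13/3] leaf, test {P0(miss), P8(miss), P9(miss)}

order=[0, 2, 3, 5, 6]  |boxes|=5  |leaves|=2  hit=miss

== RESULT ==
[0, 2, 3, 5, 6]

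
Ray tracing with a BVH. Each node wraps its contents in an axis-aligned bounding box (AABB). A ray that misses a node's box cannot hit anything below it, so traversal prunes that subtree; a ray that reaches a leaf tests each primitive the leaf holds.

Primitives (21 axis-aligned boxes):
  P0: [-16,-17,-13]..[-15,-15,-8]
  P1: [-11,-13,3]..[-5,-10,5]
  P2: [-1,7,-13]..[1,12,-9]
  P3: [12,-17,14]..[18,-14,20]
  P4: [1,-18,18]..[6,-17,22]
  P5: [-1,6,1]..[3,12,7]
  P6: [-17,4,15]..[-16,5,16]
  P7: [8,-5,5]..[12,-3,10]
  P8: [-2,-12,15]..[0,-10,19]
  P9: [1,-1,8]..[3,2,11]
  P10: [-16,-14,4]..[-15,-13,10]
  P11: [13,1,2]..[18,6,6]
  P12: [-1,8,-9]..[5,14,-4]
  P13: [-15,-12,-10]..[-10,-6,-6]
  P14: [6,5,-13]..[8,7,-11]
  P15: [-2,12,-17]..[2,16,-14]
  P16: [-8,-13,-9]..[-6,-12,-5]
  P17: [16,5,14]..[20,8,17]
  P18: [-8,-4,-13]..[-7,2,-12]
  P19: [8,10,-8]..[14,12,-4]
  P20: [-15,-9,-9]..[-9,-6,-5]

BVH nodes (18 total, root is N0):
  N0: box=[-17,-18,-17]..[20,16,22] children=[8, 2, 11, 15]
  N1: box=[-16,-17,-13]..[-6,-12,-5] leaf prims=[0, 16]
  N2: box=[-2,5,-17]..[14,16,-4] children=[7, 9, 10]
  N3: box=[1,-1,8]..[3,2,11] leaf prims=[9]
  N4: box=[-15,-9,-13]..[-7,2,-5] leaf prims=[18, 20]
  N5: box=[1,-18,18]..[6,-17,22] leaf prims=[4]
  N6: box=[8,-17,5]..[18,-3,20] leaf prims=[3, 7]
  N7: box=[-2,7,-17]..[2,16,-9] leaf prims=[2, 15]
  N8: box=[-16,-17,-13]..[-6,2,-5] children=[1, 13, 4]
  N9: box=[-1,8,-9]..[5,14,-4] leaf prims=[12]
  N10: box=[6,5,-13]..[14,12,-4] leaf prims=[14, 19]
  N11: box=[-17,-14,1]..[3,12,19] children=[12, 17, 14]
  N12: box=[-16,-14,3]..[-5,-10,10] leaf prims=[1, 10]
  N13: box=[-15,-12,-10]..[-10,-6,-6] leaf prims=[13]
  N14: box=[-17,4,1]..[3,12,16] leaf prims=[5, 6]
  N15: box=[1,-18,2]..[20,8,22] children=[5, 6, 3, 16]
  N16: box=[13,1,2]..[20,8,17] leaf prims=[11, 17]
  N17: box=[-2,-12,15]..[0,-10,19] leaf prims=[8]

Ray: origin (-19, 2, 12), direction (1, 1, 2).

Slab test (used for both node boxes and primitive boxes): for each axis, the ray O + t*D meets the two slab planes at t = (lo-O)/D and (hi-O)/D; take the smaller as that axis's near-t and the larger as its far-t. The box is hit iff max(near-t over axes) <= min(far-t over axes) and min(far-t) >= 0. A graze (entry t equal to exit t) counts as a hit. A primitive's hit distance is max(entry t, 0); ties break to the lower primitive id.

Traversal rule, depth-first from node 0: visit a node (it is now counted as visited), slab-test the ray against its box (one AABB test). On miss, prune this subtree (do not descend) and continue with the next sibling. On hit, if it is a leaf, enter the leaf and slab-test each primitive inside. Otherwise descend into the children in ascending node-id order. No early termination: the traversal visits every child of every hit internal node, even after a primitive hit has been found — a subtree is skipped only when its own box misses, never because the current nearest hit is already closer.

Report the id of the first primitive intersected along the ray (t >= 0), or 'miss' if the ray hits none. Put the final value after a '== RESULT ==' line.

Traverse from the root:
N0 x:[2,39] y:[-20,14] z:[-29/2,5] -> hit [2,5], descend [2, 8, 11, 15]
  N2 x:[17,33] y:[3,14] z:[-29/2,-8] -> miss, prune
  N8 x:[3,13] y:[-19,0] z:[-25/2,-17/2] -> miss, prune
  N11 x:[2,22] y:[-16,10] z:[-11/2,7/2] -> hit [2,7/2], descend [12, 14, 17]
    N12 x:[3,14] y:[-16,-12] z:[-9/2,-1] -> miss, prune
    N14 x:[2,22] y:[2,10] z:[-11/2,2] -> hit [2,2] leaf, test {P5(miss), P6@t=2}
    N17 x:[17,19] y:[-14,-12] z:[3/2,7/2] -> miss, prune
  N15 x:[20,39] y:[-20,6] z:[-5,5] -> miss, prune

8 AABB tests over nodes [0, 2, 8, 11, 12, 14, 17, 15]; 1 leaf entered; closest P6.

== RESULT ==
6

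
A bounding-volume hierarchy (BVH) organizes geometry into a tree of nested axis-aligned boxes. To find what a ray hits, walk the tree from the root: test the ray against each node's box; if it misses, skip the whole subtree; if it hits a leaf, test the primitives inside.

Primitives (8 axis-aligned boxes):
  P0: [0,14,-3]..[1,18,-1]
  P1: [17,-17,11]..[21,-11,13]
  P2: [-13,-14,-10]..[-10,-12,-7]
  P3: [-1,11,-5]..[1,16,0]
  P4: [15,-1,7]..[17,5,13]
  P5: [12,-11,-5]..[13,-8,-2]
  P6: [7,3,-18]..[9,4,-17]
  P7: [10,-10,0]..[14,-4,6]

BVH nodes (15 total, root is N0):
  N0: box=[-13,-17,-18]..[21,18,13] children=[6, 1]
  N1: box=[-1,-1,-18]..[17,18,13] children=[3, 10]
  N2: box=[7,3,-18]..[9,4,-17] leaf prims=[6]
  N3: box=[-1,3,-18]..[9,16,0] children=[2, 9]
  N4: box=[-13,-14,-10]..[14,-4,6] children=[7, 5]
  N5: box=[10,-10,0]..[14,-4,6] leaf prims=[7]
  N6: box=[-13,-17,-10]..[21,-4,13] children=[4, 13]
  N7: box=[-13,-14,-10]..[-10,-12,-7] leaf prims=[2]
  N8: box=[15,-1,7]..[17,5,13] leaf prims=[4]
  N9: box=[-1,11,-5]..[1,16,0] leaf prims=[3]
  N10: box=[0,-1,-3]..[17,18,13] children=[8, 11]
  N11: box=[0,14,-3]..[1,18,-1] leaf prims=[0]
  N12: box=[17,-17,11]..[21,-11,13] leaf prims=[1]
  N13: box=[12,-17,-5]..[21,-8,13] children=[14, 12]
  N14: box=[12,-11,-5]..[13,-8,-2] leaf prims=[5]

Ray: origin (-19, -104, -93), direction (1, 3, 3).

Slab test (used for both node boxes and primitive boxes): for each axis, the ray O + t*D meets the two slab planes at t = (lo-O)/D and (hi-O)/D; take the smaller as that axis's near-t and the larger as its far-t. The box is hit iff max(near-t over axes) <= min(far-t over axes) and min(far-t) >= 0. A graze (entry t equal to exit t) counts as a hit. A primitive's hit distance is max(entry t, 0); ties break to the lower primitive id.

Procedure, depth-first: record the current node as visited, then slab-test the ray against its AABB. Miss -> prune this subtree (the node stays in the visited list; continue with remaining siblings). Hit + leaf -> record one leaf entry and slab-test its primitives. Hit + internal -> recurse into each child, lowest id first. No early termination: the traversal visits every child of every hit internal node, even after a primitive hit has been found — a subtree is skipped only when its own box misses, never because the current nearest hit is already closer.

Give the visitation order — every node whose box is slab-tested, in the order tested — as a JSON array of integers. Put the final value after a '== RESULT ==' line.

Traverse from the root:
N0 x:[6,40] y:[29,122/3] z:[25,106/3] -> hit [29,106/3], descend [1, 6]
  N1 x:[18,36] y:[103/3,122/3] z:[25,106/3] -> hit [103/3,106/3], descend [3, 10]
    N3 x:[18,28] y:[107/3,40] z:[25,31] -> miss, prune
    N10 x:[19,36] y:[103/3,122/3] z:[30,106/3] -> hit [103/3,106/3], descend [8, 11]
      N8 x:[34,36] y:[103/3,109/3] z:[100/3,106/3] -> hit [103/3,106/3] leaf, test {P4@t=103/3}
      N11 x:[19,20] y:[118/3,122/3] z:[30,92/3] -> miss, prune
  N6 x:[6,40] y:[29,100/3] z:[83/3,106/3] -> hit [29,100/3], descend [4, 13]
    N4 x:[6,33] y:[30,100/3] z:[83/3,33] -> hit [30,33], descend [5, 7]
      N5 x:[29,33] y:[94/3,100/3] z:[31,33] -> hit [94/3,33] leaf, test {P7@t=94/3}
      N7 x:[6,9] y:[30,92/3] z:[83/3,86/3] -> miss, prune
    N13 x:[31,40] y:[29,32] z:[88/3,106/3] -> hit [31,32], descend [12, 14]
      N12 x:[36,40] y:[29,31] z:[104/3,106/3] -> miss, prune
      N14 x:[31,32] y:[31,32] z:[88/3,91/3] -> miss, prune

order=[0, 1, 3, 10, 8, 11, 6, 4, 5, 7, 13, 12, 14]  |boxes|=13  |leaves|=2  hit=P7

== RESULT ==
[0, 1, 3, 10, 8, 11, 6, 4, 5, 7, 13, 12, 14]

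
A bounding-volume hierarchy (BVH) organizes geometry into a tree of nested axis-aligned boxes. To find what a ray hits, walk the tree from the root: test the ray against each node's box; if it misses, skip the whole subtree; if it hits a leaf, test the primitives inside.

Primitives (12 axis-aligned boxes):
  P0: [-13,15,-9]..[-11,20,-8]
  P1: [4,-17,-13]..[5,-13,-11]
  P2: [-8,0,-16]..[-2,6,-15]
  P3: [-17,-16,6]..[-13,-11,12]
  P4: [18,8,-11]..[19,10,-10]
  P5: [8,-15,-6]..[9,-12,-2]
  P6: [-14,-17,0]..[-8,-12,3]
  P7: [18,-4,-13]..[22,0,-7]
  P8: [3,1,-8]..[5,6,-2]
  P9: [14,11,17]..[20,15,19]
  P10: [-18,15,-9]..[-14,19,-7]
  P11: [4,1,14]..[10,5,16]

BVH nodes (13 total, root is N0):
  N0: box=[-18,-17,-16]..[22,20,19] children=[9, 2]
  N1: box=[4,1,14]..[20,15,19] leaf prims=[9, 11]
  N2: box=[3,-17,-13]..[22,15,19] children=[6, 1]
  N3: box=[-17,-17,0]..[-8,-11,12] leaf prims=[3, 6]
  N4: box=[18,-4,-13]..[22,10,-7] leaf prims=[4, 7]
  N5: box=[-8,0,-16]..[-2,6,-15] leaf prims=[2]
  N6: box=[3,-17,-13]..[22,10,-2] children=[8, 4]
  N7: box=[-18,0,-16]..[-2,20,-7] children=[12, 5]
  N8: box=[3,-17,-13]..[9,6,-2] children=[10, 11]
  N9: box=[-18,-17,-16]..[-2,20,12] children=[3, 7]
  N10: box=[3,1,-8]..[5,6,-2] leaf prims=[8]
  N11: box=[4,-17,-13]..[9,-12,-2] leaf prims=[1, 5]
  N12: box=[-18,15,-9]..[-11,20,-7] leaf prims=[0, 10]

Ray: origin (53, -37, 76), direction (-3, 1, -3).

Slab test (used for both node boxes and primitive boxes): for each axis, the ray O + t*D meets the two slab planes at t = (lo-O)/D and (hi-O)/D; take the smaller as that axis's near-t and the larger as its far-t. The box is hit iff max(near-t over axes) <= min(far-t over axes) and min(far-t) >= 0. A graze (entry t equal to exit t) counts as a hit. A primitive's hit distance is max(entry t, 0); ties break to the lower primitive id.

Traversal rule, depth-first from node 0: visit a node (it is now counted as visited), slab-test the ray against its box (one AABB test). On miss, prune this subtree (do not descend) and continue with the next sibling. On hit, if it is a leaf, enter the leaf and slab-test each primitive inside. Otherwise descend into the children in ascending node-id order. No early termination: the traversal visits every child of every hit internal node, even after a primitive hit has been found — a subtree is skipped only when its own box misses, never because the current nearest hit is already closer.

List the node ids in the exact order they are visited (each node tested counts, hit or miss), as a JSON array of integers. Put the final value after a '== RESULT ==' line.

Traverse from the root:
N0 x:[31/3,71/3] y:[20,57] z:[19,92/3] -> hit [20,71/3], descend [2, 9]
  N2 x:[31/3,50/3] y:[20,52] z:[19,89/3] -> miss, prune
  N9 x:[55/3,71/3] y:[20,57] z:[64/3,92/3] -> hit [64/3,71/3], descend [3, 7]
    N3 x:[61/3,70/3] y:[20,26] z:[64/3,76/3] -> hit [64/3,70/3] leaf, test {P3@t=22, P6(miss)}
    N7 x:[55/3,71/3] y:[37,57] z:[83/3,92/3] -> miss, prune

5 AABB tests over nodes [0, 2, 9, 3, 7]; 1 leaf entered; closest P3.

== RESULT ==
[0, 2, 9, 3, 7]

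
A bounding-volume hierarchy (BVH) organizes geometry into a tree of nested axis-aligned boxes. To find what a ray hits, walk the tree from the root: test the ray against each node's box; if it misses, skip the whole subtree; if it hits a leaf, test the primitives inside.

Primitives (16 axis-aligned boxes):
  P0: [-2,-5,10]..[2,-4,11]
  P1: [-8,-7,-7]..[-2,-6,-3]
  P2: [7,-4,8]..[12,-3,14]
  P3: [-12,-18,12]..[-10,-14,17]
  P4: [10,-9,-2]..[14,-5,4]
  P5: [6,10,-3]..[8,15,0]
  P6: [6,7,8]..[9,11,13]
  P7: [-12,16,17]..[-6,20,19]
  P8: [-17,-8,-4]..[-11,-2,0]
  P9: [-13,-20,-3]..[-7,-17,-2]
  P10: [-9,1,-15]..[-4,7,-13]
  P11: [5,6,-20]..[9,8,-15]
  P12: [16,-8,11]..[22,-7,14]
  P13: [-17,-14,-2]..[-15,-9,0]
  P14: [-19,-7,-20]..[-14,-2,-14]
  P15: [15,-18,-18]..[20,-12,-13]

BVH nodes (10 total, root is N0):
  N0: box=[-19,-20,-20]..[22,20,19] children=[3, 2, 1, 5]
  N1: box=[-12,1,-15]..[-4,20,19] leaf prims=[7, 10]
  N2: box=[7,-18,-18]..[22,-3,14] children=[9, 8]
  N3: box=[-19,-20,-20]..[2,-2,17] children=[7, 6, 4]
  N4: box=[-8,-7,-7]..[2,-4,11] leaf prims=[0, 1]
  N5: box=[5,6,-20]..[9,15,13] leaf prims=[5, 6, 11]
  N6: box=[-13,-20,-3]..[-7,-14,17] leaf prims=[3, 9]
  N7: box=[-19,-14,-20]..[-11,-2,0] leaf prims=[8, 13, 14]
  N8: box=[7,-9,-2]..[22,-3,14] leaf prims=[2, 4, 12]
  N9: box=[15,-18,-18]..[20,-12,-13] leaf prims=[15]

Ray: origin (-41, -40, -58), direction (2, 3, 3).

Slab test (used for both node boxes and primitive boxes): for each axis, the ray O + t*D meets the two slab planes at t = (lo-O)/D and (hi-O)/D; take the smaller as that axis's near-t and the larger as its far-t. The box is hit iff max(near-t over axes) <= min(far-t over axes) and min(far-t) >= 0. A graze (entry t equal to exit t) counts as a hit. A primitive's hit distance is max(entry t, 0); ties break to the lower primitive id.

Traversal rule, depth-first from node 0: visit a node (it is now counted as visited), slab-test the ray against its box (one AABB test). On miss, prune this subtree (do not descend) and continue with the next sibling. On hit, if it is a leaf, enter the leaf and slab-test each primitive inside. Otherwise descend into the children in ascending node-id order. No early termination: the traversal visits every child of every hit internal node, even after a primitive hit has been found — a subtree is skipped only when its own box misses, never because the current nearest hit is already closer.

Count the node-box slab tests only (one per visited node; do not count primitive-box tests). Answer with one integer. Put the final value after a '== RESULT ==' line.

Traverse from the root:
N0 x:[11,63/2] y:[20/3,20] z:[38/3,77/3] -> hit [38/3,20], descend [1, 2, 3, 5]
  N1 x:[29/2,37/2] y:[41/3,20] z:[43/3,77/3] -> hit [29/2,37/2] leaf, test {P7(miss), P10(miss)}
  N2 x:[24,63/2] y:[22/3,37/3] z:[40/3,24] -> miss, prune
  N3 x:[11,43/2] y:[20/3,38/3] z:[38/3,25] -> hit [38/3,38/3], descend [4, 6, 7]
    N4 x:[33/2,43/2] y:[11,12] z:[17,23] -> miss, prune
    N6 x:[14,17] y:[20/3,26/3] z:[55/3,25] -> miss, prune
    N7 x:[11,15] y:[26/3,38/3] z:[38/3,58/3] -> hit [38/3,38/3] leaf, test {P8(miss), P13(miss), P14@t=38/3}
  N5 x:[23,25] y:[46/3,55/3] z:[38/3,71/3] -> miss, prune

8 AABB tests over nodes [0, 1, 2, 3, 4, 6, 7, 5]; 2 leaves entered; closest P14.

== RESULT ==
8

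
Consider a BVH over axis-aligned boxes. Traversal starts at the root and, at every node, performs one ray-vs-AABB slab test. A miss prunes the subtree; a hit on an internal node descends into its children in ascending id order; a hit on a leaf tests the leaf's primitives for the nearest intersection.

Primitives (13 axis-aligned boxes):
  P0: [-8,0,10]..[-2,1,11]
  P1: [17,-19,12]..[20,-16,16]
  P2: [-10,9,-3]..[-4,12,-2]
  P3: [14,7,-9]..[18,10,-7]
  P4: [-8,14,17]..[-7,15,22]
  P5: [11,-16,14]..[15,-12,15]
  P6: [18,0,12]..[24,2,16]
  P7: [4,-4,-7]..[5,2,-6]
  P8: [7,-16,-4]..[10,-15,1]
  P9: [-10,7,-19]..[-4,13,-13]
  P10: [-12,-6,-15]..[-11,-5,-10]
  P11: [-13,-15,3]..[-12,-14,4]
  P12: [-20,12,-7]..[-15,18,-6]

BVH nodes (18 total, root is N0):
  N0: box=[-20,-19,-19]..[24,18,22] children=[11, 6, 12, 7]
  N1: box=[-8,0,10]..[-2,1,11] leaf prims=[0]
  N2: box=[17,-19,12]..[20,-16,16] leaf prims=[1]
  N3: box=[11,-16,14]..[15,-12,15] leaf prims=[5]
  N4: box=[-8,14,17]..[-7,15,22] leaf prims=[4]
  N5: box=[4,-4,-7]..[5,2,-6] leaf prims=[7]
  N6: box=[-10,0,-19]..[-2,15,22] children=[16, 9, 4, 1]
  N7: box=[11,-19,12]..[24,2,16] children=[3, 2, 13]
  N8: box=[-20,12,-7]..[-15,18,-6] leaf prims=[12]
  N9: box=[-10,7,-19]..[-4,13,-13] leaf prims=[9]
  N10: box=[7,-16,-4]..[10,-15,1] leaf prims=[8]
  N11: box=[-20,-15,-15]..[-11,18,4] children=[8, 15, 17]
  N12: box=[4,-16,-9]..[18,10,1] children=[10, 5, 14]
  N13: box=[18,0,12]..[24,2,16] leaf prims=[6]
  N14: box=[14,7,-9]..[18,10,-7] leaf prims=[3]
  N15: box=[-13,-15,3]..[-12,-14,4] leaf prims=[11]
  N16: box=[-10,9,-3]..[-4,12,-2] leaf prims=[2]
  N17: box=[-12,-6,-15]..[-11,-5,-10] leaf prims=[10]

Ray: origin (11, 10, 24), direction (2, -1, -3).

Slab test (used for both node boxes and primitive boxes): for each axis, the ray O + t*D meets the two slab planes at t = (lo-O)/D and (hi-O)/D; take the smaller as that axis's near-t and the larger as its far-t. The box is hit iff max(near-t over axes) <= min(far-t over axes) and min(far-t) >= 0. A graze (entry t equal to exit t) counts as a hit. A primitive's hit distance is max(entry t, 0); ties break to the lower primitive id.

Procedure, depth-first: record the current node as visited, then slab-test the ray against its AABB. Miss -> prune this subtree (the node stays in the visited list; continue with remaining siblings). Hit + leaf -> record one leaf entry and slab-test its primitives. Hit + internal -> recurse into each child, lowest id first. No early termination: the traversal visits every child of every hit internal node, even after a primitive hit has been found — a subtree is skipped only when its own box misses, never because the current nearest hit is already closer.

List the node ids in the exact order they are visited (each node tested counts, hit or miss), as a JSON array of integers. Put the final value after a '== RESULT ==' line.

Traverse from the root:
N0 x:[-31/2,13/2] y:[-8,29] z:[2/3,43/3] -> hit [2/3,13/2], descend [6, 7, 11, 12]
  N6 x:[-21/2,-13/2] y:[-5,10] z:[2/3,43/3] -> miss, prune
  N7 x:[0,13/2] y:[8,29] z:[8/3,4] -> miss, prune
  N11 x:[-31/2,-11] y:[-8,25] z:[20/3,13] -> miss, prune
  N12 x:[-7/2,7/2] y:[0,26] z:[23/3,11] -> miss, prune

Visited [0, 6, 7, 11, 12]. Tests: 5 box, 0 leaf. Nearest: miss.

== RESULT ==
[0, 6, 7, 11, 12]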